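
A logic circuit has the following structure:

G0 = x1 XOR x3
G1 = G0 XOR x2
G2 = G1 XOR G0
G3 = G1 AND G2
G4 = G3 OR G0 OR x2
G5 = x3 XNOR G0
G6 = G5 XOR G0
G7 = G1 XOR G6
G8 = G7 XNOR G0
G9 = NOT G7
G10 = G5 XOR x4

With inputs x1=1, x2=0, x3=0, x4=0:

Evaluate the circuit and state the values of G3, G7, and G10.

G3 = 0  G7 = 0  G10 = 0

G0 = x1 XOR x3 = 1 XOR 0 = 1
G1 = G0 XOR x2 = 1 XOR 0 = 1
G2 = G1 XOR G0 = 1 XOR 1 = 0
G3 = G1 AND G2 = 1 AND 0 = 0
G5 = x3 XNOR G0 = 0 XNOR 1 = 0
G6 = G5 XOR G0 = 0 XOR 1 = 1
G7 = G1 XOR G6 = 1 XOR 1 = 0
G10 = G5 XOR x4 = 0 XOR 0 = 0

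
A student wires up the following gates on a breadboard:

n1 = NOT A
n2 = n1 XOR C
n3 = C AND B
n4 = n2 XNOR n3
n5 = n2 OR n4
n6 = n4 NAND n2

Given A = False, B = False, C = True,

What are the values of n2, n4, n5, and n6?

n1 = NOT A = NOT False = True
n2 = n1 XOR C = True XOR True = False
n3 = C AND B = True AND False = False
n4 = n2 XNOR n3 = False XNOR False = True
n5 = n2 OR n4 = False OR True = True
n6 = n4 NAND n2 = True NAND False = True

n2 = False  n4 = True  n5 = True  n6 = True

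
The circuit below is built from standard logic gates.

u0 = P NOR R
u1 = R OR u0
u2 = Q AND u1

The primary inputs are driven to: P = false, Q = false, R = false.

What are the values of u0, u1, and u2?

u0 = true, u1 = true, u2 = false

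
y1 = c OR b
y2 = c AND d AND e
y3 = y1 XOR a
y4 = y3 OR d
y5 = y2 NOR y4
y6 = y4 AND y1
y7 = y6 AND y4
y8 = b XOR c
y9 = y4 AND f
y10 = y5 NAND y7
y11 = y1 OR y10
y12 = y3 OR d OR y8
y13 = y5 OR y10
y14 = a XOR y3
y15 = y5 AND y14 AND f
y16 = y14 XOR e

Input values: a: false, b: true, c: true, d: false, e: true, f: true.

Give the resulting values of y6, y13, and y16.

y6 = true, y13 = true, y16 = false

y1 = c OR b = true OR true = true
y2 = c AND d AND e = true AND false AND true = false
y3 = y1 XOR a = true XOR false = true
y4 = y3 OR d = true OR false = true
y5 = y2 NOR y4 = false NOR true = false
y6 = y4 AND y1 = true AND true = true
y7 = y6 AND y4 = true AND true = true
y10 = y5 NAND y7 = false NAND true = true
y13 = y5 OR y10 = false OR true = true
y14 = a XOR y3 = false XOR true = true
y16 = y14 XOR e = true XOR true = false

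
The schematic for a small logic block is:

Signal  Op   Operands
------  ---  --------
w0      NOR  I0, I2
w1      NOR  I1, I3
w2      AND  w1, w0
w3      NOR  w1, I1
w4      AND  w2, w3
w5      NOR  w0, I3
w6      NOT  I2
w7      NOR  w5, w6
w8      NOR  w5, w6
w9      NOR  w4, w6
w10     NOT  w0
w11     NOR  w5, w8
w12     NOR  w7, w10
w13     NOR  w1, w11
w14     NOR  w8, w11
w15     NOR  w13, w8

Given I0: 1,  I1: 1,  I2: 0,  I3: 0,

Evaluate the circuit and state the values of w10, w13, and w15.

w10 = 1, w13 = 1, w15 = 0

w0 = I0 NOR I2 = 1 NOR 0 = 0
w1 = I1 NOR I3 = 1 NOR 0 = 0
w5 = w0 NOR I3 = 0 NOR 0 = 1
w6 = NOT I2 = NOT 0 = 1
w8 = w5 NOR w6 = 1 NOR 1 = 0
w10 = NOT w0 = NOT 0 = 1
w11 = w5 NOR w8 = 1 NOR 0 = 0
w13 = w1 NOR w11 = 0 NOR 0 = 1
w15 = w13 NOR w8 = 1 NOR 0 = 0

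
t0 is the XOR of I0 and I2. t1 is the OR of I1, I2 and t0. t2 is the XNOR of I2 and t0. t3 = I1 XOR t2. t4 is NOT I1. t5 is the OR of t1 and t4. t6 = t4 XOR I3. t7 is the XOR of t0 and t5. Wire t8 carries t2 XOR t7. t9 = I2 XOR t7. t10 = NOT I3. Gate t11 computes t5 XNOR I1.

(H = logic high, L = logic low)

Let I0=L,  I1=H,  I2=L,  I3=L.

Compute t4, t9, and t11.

t0 = I0 XOR I2 = L XOR L = L
t1 = I1 OR I2 OR t0 = H OR L OR L = H
t4 = NOT I1 = NOT H = L
t5 = t1 OR t4 = H OR L = H
t7 = t0 XOR t5 = L XOR H = H
t9 = I2 XOR t7 = L XOR H = H
t11 = t5 XNOR I1 = H XNOR H = H

t4 = L  t9 = H  t11 = H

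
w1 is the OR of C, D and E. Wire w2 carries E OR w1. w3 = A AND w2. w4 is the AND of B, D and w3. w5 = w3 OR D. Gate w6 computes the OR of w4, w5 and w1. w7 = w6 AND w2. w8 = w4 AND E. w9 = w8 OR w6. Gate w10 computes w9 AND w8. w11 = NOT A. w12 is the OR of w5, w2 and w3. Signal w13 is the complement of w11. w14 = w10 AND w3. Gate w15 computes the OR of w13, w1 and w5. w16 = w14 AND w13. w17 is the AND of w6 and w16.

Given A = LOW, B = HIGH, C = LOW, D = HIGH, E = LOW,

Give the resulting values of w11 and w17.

w1 = C OR D OR E = LOW OR HIGH OR LOW = HIGH
w2 = E OR w1 = LOW OR HIGH = HIGH
w3 = A AND w2 = LOW AND HIGH = LOW
w4 = B AND D AND w3 = HIGH AND HIGH AND LOW = LOW
w5 = w3 OR D = LOW OR HIGH = HIGH
w6 = w4 OR w5 OR w1 = LOW OR HIGH OR HIGH = HIGH
w8 = w4 AND E = LOW AND LOW = LOW
w9 = w8 OR w6 = LOW OR HIGH = HIGH
w10 = w9 AND w8 = HIGH AND LOW = LOW
w11 = NOT A = NOT LOW = HIGH
w13 = NOT w11 = NOT HIGH = LOW
w14 = w10 AND w3 = LOW AND LOW = LOW
w16 = w14 AND w13 = LOW AND LOW = LOW
w17 = w6 AND w16 = HIGH AND LOW = LOW

w11 = HIGH, w17 = LOW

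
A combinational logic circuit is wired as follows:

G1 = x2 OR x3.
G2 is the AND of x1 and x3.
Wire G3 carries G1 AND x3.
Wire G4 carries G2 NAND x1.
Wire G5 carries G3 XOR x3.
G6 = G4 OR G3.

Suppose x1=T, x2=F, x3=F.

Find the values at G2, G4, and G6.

G2 = F; G4 = T; G6 = T

G1 = x2 OR x3 = F OR F = F
G2 = x1 AND x3 = T AND F = F
G3 = G1 AND x3 = F AND F = F
G4 = G2 NAND x1 = F NAND T = T
G6 = G4 OR G3 = T OR F = T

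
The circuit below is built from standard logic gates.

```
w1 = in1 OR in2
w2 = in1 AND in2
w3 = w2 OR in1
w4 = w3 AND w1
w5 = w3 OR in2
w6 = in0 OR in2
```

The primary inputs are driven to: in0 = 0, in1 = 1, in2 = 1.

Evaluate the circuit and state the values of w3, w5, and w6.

w2 = in1 AND in2 = 1 AND 1 = 1
w3 = w2 OR in1 = 1 OR 1 = 1
w5 = w3 OR in2 = 1 OR 1 = 1
w6 = in0 OR in2 = 0 OR 1 = 1

w3 = 1; w5 = 1; w6 = 1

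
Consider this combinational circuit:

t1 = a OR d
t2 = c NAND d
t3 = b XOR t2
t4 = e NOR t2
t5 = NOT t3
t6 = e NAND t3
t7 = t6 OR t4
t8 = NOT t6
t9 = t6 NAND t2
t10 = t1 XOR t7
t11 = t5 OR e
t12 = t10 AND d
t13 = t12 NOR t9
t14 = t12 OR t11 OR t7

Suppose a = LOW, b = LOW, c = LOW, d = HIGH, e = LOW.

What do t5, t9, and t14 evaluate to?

t5 = LOW, t9 = LOW, t14 = HIGH

t1 = a OR d = LOW OR HIGH = HIGH
t2 = c NAND d = LOW NAND HIGH = HIGH
t3 = b XOR t2 = LOW XOR HIGH = HIGH
t4 = e NOR t2 = LOW NOR HIGH = LOW
t5 = NOT t3 = NOT HIGH = LOW
t6 = e NAND t3 = LOW NAND HIGH = HIGH
t7 = t6 OR t4 = HIGH OR LOW = HIGH
t9 = t6 NAND t2 = HIGH NAND HIGH = LOW
t10 = t1 XOR t7 = HIGH XOR HIGH = LOW
t11 = t5 OR e = LOW OR LOW = LOW
t12 = t10 AND d = LOW AND HIGH = LOW
t14 = t12 OR t11 OR t7 = LOW OR LOW OR HIGH = HIGH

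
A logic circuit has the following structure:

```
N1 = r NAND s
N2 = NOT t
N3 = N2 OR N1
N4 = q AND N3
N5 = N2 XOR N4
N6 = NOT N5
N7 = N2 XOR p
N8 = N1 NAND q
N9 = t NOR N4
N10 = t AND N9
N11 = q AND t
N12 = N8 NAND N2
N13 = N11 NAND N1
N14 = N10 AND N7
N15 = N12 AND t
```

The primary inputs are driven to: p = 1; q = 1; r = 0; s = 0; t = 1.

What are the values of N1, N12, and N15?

N1 = r NAND s = 0 NAND 0 = 1
N2 = NOT t = NOT 1 = 0
N8 = N1 NAND q = 1 NAND 1 = 0
N12 = N8 NAND N2 = 0 NAND 0 = 1
N15 = N12 AND t = 1 AND 1 = 1

N1 = 1, N12 = 1, N15 = 1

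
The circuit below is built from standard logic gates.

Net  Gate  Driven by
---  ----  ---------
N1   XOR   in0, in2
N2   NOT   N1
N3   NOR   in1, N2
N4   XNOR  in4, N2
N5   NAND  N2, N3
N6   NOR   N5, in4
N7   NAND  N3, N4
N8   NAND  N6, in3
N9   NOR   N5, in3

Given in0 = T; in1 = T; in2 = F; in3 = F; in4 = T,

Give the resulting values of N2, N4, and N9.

N2 = F  N4 = F  N9 = F

N1 = in0 XOR in2 = T XOR F = T
N2 = NOT N1 = NOT T = F
N3 = in1 NOR N2 = T NOR F = F
N4 = in4 XNOR N2 = T XNOR F = F
N5 = N2 NAND N3 = F NAND F = T
N9 = N5 NOR in3 = T NOR F = F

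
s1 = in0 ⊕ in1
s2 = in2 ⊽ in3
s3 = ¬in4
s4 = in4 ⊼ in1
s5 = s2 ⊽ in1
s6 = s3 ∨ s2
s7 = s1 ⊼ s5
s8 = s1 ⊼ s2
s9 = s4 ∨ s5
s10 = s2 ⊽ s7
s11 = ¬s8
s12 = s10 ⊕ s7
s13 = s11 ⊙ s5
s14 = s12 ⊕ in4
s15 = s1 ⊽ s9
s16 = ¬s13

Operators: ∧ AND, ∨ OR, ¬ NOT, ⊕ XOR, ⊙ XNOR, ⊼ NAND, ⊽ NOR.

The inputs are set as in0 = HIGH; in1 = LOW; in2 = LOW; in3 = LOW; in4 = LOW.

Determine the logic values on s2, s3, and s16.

s2 = HIGH, s3 = HIGH, s16 = HIGH

s1 = in0 XOR in1 = HIGH XOR LOW = HIGH
s2 = in2 NOR in3 = LOW NOR LOW = HIGH
s3 = NOT in4 = NOT LOW = HIGH
s5 = s2 NOR in1 = HIGH NOR LOW = LOW
s8 = s1 NAND s2 = HIGH NAND HIGH = LOW
s11 = NOT s8 = NOT LOW = HIGH
s13 = s11 XNOR s5 = HIGH XNOR LOW = LOW
s16 = NOT s13 = NOT LOW = HIGH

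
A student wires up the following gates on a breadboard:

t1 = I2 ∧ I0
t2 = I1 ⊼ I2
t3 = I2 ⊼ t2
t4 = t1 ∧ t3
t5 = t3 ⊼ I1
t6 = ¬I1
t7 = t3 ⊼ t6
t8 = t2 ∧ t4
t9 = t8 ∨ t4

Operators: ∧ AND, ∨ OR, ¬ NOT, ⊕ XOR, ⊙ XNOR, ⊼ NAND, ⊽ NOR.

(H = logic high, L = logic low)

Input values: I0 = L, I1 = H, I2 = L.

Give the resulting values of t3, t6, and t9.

t3 = H, t6 = L, t9 = L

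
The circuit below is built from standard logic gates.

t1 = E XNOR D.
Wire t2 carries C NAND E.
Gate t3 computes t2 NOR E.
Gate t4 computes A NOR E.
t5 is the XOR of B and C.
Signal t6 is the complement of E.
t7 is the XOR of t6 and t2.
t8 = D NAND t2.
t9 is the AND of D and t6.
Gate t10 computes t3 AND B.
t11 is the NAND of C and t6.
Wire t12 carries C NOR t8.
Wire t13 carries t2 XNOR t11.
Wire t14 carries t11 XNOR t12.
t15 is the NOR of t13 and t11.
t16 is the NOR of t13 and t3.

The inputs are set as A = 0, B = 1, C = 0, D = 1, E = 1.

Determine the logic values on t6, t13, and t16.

t6 = 0; t13 = 1; t16 = 0

t2 = C NAND E = 0 NAND 1 = 1
t3 = t2 NOR E = 1 NOR 1 = 0
t6 = NOT E = NOT 1 = 0
t11 = C NAND t6 = 0 NAND 0 = 1
t13 = t2 XNOR t11 = 1 XNOR 1 = 1
t16 = t13 NOR t3 = 1 NOR 0 = 0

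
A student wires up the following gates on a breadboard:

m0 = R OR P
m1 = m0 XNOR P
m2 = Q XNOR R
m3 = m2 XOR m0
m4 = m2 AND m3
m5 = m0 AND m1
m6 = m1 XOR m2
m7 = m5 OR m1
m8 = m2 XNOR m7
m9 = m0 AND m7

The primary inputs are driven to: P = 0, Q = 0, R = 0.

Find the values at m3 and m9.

m3 = 1, m9 = 0

m0 = R OR P = 0 OR 0 = 0
m1 = m0 XNOR P = 0 XNOR 0 = 1
m2 = Q XNOR R = 0 XNOR 0 = 1
m3 = m2 XOR m0 = 1 XOR 0 = 1
m5 = m0 AND m1 = 0 AND 1 = 0
m7 = m5 OR m1 = 0 OR 1 = 1
m9 = m0 AND m7 = 0 AND 1 = 0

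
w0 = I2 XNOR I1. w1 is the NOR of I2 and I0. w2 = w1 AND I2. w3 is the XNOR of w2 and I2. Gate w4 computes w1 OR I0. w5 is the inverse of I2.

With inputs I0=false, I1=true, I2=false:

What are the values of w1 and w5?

w1 = I2 NOR I0 = false NOR false = true
w5 = NOT I2 = NOT false = true

w1 = true; w5 = true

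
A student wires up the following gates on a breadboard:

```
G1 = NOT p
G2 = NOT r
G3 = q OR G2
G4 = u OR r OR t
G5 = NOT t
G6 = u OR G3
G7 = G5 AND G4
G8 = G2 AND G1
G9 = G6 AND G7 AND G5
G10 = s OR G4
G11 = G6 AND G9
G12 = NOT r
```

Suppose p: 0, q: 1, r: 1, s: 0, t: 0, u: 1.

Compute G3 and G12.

G2 = NOT r = NOT 1 = 0
G3 = q OR G2 = 1 OR 0 = 1
G12 = NOT r = NOT 1 = 0

G3 = 1, G12 = 0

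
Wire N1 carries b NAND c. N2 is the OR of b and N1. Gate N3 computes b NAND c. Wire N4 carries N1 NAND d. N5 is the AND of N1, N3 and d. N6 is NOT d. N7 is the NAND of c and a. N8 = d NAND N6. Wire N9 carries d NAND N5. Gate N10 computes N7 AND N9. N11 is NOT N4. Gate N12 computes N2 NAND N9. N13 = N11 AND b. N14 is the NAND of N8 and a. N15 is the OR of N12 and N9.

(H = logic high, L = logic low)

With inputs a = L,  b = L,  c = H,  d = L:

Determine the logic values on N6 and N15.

N6 = H; N15 = H

N1 = b NAND c = L NAND H = H
N2 = b OR N1 = L OR H = H
N3 = b NAND c = L NAND H = H
N5 = N1 AND N3 AND d = H AND H AND L = L
N6 = NOT d = NOT L = H
N9 = d NAND N5 = L NAND L = H
N12 = N2 NAND N9 = H NAND H = L
N15 = N12 OR N9 = L OR H = H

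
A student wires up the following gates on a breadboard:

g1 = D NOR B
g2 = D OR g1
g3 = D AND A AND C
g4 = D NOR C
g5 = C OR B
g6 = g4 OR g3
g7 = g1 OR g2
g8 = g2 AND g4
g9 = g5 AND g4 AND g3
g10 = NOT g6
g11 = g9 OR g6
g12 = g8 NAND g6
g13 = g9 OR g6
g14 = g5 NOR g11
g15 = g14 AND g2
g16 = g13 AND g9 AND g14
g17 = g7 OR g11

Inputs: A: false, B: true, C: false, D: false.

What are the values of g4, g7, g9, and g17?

g1 = D NOR B = false NOR true = false
g2 = D OR g1 = false OR false = false
g3 = D AND A AND C = false AND false AND false = false
g4 = D NOR C = false NOR false = true
g5 = C OR B = false OR true = true
g6 = g4 OR g3 = true OR false = true
g7 = g1 OR g2 = false OR false = false
g9 = g5 AND g4 AND g3 = true AND true AND false = false
g11 = g9 OR g6 = false OR true = true
g17 = g7 OR g11 = false OR true = true

g4 = true  g7 = false  g9 = false  g17 = true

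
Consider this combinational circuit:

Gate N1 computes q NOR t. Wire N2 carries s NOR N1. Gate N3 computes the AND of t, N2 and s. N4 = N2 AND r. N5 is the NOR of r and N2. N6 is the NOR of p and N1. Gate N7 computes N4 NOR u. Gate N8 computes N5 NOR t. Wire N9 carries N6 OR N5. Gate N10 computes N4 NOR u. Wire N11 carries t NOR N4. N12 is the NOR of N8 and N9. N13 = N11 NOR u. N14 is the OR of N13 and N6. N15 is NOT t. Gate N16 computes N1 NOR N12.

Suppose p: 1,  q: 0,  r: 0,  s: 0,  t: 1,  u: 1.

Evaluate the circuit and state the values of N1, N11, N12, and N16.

N1 = q NOR t = 0 NOR 1 = 0
N2 = s NOR N1 = 0 NOR 0 = 1
N4 = N2 AND r = 1 AND 0 = 0
N5 = r NOR N2 = 0 NOR 1 = 0
N6 = p NOR N1 = 1 NOR 0 = 0
N8 = N5 NOR t = 0 NOR 1 = 0
N9 = N6 OR N5 = 0 OR 0 = 0
N11 = t NOR N4 = 1 NOR 0 = 0
N12 = N8 NOR N9 = 0 NOR 0 = 1
N16 = N1 NOR N12 = 0 NOR 1 = 0

N1 = 0; N11 = 0; N12 = 1; N16 = 0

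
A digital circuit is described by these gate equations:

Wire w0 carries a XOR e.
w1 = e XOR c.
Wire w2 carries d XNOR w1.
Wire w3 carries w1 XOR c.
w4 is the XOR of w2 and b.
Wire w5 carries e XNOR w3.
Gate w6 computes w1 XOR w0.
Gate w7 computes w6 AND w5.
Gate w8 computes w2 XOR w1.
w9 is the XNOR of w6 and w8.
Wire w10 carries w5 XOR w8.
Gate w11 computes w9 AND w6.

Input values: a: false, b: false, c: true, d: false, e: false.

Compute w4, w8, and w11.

w4 = false; w8 = true; w11 = true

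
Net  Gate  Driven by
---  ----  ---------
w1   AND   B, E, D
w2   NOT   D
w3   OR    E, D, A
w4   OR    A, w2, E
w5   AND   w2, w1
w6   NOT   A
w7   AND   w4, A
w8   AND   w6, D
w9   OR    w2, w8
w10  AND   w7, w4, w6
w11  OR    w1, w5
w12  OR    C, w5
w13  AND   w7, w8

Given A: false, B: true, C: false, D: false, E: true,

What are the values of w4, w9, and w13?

w2 = NOT D = NOT false = true
w4 = A OR w2 OR E = false OR true OR true = true
w6 = NOT A = NOT false = true
w7 = w4 AND A = true AND false = false
w8 = w6 AND D = true AND false = false
w9 = w2 OR w8 = true OR false = true
w13 = w7 AND w8 = false AND false = false

w4 = true, w9 = true, w13 = false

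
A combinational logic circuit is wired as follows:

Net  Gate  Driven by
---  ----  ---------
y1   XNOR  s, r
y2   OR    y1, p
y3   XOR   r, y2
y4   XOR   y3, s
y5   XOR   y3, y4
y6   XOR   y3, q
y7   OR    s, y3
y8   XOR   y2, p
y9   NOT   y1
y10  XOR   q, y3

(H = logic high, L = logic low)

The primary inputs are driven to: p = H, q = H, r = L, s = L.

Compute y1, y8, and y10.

y1 = H; y8 = L; y10 = L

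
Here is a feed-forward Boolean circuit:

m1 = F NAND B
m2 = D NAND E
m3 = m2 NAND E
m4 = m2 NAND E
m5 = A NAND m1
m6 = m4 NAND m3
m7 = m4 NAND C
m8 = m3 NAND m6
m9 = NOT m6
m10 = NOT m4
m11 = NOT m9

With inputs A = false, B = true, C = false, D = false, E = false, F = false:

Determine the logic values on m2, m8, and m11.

m2 = true; m8 = true; m11 = false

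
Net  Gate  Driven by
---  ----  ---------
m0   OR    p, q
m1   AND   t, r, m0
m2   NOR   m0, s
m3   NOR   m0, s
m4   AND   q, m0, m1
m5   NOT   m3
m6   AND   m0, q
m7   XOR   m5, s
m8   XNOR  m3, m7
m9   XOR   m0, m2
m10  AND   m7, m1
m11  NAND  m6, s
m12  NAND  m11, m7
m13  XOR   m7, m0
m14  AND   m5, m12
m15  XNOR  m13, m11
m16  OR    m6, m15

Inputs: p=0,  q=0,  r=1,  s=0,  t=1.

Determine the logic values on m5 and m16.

m5 = 0, m16 = 0

m0 = p OR q = 0 OR 0 = 0
m3 = m0 NOR s = 0 NOR 0 = 1
m5 = NOT m3 = NOT 1 = 0
m6 = m0 AND q = 0 AND 0 = 0
m7 = m5 XOR s = 0 XOR 0 = 0
m11 = m6 NAND s = 0 NAND 0 = 1
m13 = m7 XOR m0 = 0 XOR 0 = 0
m15 = m13 XNOR m11 = 0 XNOR 1 = 0
m16 = m6 OR m15 = 0 OR 0 = 0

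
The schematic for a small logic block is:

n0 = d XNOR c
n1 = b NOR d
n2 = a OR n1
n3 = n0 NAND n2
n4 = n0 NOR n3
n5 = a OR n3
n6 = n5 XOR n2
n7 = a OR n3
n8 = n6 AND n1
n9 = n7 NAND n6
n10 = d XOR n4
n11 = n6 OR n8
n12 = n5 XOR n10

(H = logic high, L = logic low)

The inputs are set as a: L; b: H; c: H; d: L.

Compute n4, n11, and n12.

n4 = L; n11 = H; n12 = H

n0 = d XNOR c = L XNOR H = L
n1 = b NOR d = H NOR L = L
n2 = a OR n1 = L OR L = L
n3 = n0 NAND n2 = L NAND L = H
n4 = n0 NOR n3 = L NOR H = L
n5 = a OR n3 = L OR H = H
n6 = n5 XOR n2 = H XOR L = H
n8 = n6 AND n1 = H AND L = L
n10 = d XOR n4 = L XOR L = L
n11 = n6 OR n8 = H OR L = H
n12 = n5 XOR n10 = H XOR L = H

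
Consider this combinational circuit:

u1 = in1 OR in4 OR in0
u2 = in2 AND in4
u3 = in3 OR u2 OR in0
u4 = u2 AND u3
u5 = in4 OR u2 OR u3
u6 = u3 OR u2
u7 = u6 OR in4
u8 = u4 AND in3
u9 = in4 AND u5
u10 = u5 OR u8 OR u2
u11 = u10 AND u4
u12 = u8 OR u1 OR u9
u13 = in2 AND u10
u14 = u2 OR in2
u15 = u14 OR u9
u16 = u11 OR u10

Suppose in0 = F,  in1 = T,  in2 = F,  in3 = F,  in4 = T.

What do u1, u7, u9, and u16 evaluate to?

u1 = T, u7 = T, u9 = T, u16 = T

u1 = in1 OR in4 OR in0 = T OR T OR F = T
u2 = in2 AND in4 = F AND T = F
u3 = in3 OR u2 OR in0 = F OR F OR F = F
u4 = u2 AND u3 = F AND F = F
u5 = in4 OR u2 OR u3 = T OR F OR F = T
u6 = u3 OR u2 = F OR F = F
u7 = u6 OR in4 = F OR T = T
u8 = u4 AND in3 = F AND F = F
u9 = in4 AND u5 = T AND T = T
u10 = u5 OR u8 OR u2 = T OR F OR F = T
u11 = u10 AND u4 = T AND F = F
u16 = u11 OR u10 = F OR T = T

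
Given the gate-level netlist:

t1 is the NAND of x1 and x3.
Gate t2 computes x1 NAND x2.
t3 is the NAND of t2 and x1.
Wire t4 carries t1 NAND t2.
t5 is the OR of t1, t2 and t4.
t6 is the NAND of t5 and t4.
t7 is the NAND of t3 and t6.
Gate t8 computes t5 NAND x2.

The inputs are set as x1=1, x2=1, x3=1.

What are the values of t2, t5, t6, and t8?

t2 = 0; t5 = 1; t6 = 0; t8 = 0

t1 = x1 NAND x3 = 1 NAND 1 = 0
t2 = x1 NAND x2 = 1 NAND 1 = 0
t4 = t1 NAND t2 = 0 NAND 0 = 1
t5 = t1 OR t2 OR t4 = 0 OR 0 OR 1 = 1
t6 = t5 NAND t4 = 1 NAND 1 = 0
t8 = t5 NAND x2 = 1 NAND 1 = 0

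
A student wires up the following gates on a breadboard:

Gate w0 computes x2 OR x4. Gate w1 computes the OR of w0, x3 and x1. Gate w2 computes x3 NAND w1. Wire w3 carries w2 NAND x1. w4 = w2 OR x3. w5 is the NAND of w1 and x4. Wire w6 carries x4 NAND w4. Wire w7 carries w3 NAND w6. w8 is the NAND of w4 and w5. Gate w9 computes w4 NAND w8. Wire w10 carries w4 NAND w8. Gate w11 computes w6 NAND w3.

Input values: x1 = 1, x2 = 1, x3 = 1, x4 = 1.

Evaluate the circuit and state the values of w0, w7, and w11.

w0 = x2 OR x4 = 1 OR 1 = 1
w1 = w0 OR x3 OR x1 = 1 OR 1 OR 1 = 1
w2 = x3 NAND w1 = 1 NAND 1 = 0
w3 = w2 NAND x1 = 0 NAND 1 = 1
w4 = w2 OR x3 = 0 OR 1 = 1
w6 = x4 NAND w4 = 1 NAND 1 = 0
w7 = w3 NAND w6 = 1 NAND 0 = 1
w11 = w6 NAND w3 = 0 NAND 1 = 1

w0 = 1; w7 = 1; w11 = 1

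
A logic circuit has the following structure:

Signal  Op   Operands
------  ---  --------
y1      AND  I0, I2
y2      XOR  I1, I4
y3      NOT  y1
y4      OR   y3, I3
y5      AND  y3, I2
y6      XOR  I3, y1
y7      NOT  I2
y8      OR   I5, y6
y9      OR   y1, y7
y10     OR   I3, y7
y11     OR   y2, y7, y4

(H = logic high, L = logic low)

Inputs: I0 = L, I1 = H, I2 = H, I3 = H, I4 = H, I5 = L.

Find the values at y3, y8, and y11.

y3 = H, y8 = H, y11 = H

y1 = I0 AND I2 = L AND H = L
y2 = I1 XOR I4 = H XOR H = L
y3 = NOT y1 = NOT L = H
y4 = y3 OR I3 = H OR H = H
y6 = I3 XOR y1 = H XOR L = H
y7 = NOT I2 = NOT H = L
y8 = I5 OR y6 = L OR H = H
y11 = y2 OR y7 OR y4 = L OR L OR H = H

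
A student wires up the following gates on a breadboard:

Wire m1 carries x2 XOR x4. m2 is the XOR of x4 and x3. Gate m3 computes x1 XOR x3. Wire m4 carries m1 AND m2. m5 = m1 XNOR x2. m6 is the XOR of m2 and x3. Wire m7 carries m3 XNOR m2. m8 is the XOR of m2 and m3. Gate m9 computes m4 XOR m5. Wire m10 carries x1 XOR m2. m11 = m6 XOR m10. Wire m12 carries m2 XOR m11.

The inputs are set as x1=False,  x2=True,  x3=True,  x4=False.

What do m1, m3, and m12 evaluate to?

m1 = True, m3 = True, m12 = False

m1 = x2 XOR x4 = True XOR False = True
m2 = x4 XOR x3 = False XOR True = True
m3 = x1 XOR x3 = False XOR True = True
m6 = m2 XOR x3 = True XOR True = False
m10 = x1 XOR m2 = False XOR True = True
m11 = m6 XOR m10 = False XOR True = True
m12 = m2 XOR m11 = True XOR True = False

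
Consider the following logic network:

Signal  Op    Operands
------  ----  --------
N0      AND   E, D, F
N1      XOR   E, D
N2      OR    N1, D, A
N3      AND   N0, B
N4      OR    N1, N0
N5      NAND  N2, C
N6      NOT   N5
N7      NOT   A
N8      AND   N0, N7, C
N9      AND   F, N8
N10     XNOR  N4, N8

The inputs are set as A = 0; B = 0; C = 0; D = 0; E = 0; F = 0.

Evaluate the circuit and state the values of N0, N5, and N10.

N0 = 0, N5 = 1, N10 = 1

N0 = E AND D AND F = 0 AND 0 AND 0 = 0
N1 = E XOR D = 0 XOR 0 = 0
N2 = N1 OR D OR A = 0 OR 0 OR 0 = 0
N4 = N1 OR N0 = 0 OR 0 = 0
N5 = N2 NAND C = 0 NAND 0 = 1
N7 = NOT A = NOT 0 = 1
N8 = N0 AND N7 AND C = 0 AND 1 AND 0 = 0
N10 = N4 XNOR N8 = 0 XNOR 0 = 1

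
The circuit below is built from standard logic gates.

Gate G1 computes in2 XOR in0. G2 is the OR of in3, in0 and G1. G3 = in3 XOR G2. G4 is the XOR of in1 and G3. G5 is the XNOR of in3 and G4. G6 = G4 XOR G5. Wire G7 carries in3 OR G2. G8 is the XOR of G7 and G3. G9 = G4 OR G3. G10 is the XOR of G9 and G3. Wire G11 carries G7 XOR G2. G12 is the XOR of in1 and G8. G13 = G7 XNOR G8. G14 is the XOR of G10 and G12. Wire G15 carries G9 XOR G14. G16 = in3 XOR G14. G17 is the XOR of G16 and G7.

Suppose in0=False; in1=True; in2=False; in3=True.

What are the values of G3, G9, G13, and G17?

G1 = in2 XOR in0 = False XOR False = False
G2 = in3 OR in0 OR G1 = True OR False OR False = True
G3 = in3 XOR G2 = True XOR True = False
G4 = in1 XOR G3 = True XOR False = True
G7 = in3 OR G2 = True OR True = True
G8 = G7 XOR G3 = True XOR False = True
G9 = G4 OR G3 = True OR False = True
G10 = G9 XOR G3 = True XOR False = True
G12 = in1 XOR G8 = True XOR True = False
G13 = G7 XNOR G8 = True XNOR True = True
G14 = G10 XOR G12 = True XOR False = True
G16 = in3 XOR G14 = True XOR True = False
G17 = G16 XOR G7 = False XOR True = True

G3 = False, G9 = True, G13 = True, G17 = True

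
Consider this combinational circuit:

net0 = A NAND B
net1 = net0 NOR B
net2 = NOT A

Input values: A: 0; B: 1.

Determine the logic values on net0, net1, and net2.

net0 = 1; net1 = 0; net2 = 1

net0 = A NAND B = 0 NAND 1 = 1
net1 = net0 NOR B = 1 NOR 1 = 0
net2 = NOT A = NOT 0 = 1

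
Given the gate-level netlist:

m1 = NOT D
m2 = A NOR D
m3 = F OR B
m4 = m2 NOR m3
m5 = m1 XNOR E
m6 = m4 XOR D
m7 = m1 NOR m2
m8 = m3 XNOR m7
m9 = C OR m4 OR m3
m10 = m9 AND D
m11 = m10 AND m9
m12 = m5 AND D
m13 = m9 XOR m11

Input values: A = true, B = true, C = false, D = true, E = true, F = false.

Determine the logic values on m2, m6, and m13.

m2 = false, m6 = true, m13 = false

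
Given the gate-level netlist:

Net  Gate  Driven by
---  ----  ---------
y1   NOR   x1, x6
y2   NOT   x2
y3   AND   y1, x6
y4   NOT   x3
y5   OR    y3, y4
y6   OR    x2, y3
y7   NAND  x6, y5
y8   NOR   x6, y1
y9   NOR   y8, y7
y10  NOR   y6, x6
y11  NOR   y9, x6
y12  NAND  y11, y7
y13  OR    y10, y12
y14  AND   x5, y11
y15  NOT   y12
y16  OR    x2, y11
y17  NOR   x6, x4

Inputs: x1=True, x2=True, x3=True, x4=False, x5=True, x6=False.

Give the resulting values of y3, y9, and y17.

y1 = x1 NOR x6 = True NOR False = False
y3 = y1 AND x6 = False AND False = False
y4 = NOT x3 = NOT True = False
y5 = y3 OR y4 = False OR False = False
y7 = x6 NAND y5 = False NAND False = True
y8 = x6 NOR y1 = False NOR False = True
y9 = y8 NOR y7 = True NOR True = False
y17 = x6 NOR x4 = False NOR False = True

y3 = False  y9 = False  y17 = True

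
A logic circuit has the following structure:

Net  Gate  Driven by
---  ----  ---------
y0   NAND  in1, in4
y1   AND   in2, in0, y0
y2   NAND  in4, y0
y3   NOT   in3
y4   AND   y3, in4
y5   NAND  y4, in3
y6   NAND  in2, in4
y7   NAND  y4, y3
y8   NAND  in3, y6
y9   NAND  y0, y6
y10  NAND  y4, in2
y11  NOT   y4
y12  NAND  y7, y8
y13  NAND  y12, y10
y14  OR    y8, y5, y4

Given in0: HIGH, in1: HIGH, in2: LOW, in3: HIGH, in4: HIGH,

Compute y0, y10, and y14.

y0 = LOW; y10 = HIGH; y14 = HIGH

y0 = in1 NAND in4 = HIGH NAND HIGH = LOW
y3 = NOT in3 = NOT HIGH = LOW
y4 = y3 AND in4 = LOW AND HIGH = LOW
y5 = y4 NAND in3 = LOW NAND HIGH = HIGH
y6 = in2 NAND in4 = LOW NAND HIGH = HIGH
y8 = in3 NAND y6 = HIGH NAND HIGH = LOW
y10 = y4 NAND in2 = LOW NAND LOW = HIGH
y14 = y8 OR y5 OR y4 = LOW OR HIGH OR LOW = HIGH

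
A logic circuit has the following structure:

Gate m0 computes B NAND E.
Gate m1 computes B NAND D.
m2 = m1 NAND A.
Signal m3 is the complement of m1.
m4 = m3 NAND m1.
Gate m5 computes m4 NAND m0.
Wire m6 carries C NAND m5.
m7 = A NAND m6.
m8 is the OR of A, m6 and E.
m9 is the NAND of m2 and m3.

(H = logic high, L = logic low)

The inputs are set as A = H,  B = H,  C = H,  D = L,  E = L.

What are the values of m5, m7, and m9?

m0 = B NAND E = H NAND L = H
m1 = B NAND D = H NAND L = H
m2 = m1 NAND A = H NAND H = L
m3 = NOT m1 = NOT H = L
m4 = m3 NAND m1 = L NAND H = H
m5 = m4 NAND m0 = H NAND H = L
m6 = C NAND m5 = H NAND L = H
m7 = A NAND m6 = H NAND H = L
m9 = m2 NAND m3 = L NAND L = H

m5 = L, m7 = L, m9 = H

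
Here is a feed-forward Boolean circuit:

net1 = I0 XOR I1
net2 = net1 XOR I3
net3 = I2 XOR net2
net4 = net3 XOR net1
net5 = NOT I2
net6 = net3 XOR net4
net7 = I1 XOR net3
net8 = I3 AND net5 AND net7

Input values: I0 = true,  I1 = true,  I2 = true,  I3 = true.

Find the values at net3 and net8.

net1 = I0 XOR I1 = true XOR true = false
net2 = net1 XOR I3 = false XOR true = true
net3 = I2 XOR net2 = true XOR true = false
net5 = NOT I2 = NOT true = false
net7 = I1 XOR net3 = true XOR false = true
net8 = I3 AND net5 AND net7 = true AND false AND true = false

net3 = false, net8 = false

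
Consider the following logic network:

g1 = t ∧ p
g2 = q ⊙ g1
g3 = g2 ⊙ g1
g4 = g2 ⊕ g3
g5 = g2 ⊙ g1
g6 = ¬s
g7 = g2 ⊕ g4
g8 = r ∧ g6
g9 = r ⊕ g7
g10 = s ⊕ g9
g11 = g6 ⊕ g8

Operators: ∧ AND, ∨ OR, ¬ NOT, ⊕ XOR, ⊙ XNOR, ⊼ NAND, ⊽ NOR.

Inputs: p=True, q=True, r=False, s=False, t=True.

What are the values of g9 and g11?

g1 = t AND p = True AND True = True
g2 = q XNOR g1 = True XNOR True = True
g3 = g2 XNOR g1 = True XNOR True = True
g4 = g2 XOR g3 = True XOR True = False
g6 = NOT s = NOT False = True
g7 = g2 XOR g4 = True XOR False = True
g8 = r AND g6 = False AND True = False
g9 = r XOR g7 = False XOR True = True
g11 = g6 XOR g8 = True XOR False = True

g9 = True; g11 = True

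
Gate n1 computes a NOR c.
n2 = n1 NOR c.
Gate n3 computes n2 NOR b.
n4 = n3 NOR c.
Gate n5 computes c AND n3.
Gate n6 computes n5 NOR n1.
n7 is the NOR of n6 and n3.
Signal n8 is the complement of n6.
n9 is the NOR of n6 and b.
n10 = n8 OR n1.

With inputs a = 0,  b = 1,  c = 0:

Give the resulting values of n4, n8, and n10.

n4 = 1  n8 = 1  n10 = 1

n1 = a NOR c = 0 NOR 0 = 1
n2 = n1 NOR c = 1 NOR 0 = 0
n3 = n2 NOR b = 0 NOR 1 = 0
n4 = n3 NOR c = 0 NOR 0 = 1
n5 = c AND n3 = 0 AND 0 = 0
n6 = n5 NOR n1 = 0 NOR 1 = 0
n8 = NOT n6 = NOT 0 = 1
n10 = n8 OR n1 = 1 OR 1 = 1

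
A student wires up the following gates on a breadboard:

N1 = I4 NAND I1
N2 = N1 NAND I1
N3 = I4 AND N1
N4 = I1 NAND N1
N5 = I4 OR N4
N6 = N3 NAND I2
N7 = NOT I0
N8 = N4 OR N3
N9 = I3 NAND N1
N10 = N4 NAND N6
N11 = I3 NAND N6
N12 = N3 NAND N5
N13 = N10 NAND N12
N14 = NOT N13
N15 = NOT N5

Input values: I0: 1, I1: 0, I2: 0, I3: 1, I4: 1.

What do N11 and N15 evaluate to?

N11 = 0; N15 = 0

N1 = I4 NAND I1 = 1 NAND 0 = 1
N3 = I4 AND N1 = 1 AND 1 = 1
N4 = I1 NAND N1 = 0 NAND 1 = 1
N5 = I4 OR N4 = 1 OR 1 = 1
N6 = N3 NAND I2 = 1 NAND 0 = 1
N11 = I3 NAND N6 = 1 NAND 1 = 0
N15 = NOT N5 = NOT 1 = 0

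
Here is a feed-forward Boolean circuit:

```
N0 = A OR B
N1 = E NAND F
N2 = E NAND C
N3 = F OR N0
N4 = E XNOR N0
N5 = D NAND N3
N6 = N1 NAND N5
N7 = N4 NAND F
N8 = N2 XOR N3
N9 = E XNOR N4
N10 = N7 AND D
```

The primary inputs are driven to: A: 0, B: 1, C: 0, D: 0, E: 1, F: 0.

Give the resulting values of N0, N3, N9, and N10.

N0 = A OR B = 0 OR 1 = 1
N3 = F OR N0 = 0 OR 1 = 1
N4 = E XNOR N0 = 1 XNOR 1 = 1
N7 = N4 NAND F = 1 NAND 0 = 1
N9 = E XNOR N4 = 1 XNOR 1 = 1
N10 = N7 AND D = 1 AND 0 = 0

N0 = 1, N3 = 1, N9 = 1, N10 = 0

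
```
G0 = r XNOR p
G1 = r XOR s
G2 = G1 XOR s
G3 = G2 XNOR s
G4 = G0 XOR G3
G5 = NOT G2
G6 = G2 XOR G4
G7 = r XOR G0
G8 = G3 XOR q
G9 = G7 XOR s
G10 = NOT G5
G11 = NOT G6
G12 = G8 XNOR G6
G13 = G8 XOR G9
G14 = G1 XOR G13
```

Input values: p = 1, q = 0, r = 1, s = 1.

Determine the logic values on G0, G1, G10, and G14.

G0 = r XNOR p = 1 XNOR 1 = 1
G1 = r XOR s = 1 XOR 1 = 0
G2 = G1 XOR s = 0 XOR 1 = 1
G3 = G2 XNOR s = 1 XNOR 1 = 1
G5 = NOT G2 = NOT 1 = 0
G7 = r XOR G0 = 1 XOR 1 = 0
G8 = G3 XOR q = 1 XOR 0 = 1
G9 = G7 XOR s = 0 XOR 1 = 1
G10 = NOT G5 = NOT 0 = 1
G13 = G8 XOR G9 = 1 XOR 1 = 0
G14 = G1 XOR G13 = 0 XOR 0 = 0

G0 = 1  G1 = 0  G10 = 1  G14 = 0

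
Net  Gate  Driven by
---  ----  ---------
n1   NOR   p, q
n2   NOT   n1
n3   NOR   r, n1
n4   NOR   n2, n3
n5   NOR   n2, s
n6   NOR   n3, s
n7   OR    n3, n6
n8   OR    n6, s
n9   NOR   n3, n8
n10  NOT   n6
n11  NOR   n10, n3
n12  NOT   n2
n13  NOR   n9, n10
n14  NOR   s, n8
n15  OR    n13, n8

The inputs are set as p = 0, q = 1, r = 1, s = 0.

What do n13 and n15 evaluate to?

n13 = 1, n15 = 1

n1 = p NOR q = 0 NOR 1 = 0
n3 = r NOR n1 = 1 NOR 0 = 0
n6 = n3 NOR s = 0 NOR 0 = 1
n8 = n6 OR s = 1 OR 0 = 1
n9 = n3 NOR n8 = 0 NOR 1 = 0
n10 = NOT n6 = NOT 1 = 0
n13 = n9 NOR n10 = 0 NOR 0 = 1
n15 = n13 OR n8 = 1 OR 1 = 1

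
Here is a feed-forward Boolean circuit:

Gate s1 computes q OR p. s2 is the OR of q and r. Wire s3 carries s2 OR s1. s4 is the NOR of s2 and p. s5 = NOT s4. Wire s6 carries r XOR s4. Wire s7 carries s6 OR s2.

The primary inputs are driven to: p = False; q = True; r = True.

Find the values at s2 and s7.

s2 = True; s7 = True

s2 = q OR r = True OR True = True
s4 = s2 NOR p = True NOR False = False
s6 = r XOR s4 = True XOR False = True
s7 = s6 OR s2 = True OR True = True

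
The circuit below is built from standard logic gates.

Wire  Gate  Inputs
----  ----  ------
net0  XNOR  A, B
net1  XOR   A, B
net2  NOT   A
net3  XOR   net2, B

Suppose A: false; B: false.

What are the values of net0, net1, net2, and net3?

net0 = A XNOR B = false XNOR false = true
net1 = A XOR B = false XOR false = false
net2 = NOT A = NOT false = true
net3 = net2 XOR B = true XOR false = true

net0 = true, net1 = false, net2 = true, net3 = true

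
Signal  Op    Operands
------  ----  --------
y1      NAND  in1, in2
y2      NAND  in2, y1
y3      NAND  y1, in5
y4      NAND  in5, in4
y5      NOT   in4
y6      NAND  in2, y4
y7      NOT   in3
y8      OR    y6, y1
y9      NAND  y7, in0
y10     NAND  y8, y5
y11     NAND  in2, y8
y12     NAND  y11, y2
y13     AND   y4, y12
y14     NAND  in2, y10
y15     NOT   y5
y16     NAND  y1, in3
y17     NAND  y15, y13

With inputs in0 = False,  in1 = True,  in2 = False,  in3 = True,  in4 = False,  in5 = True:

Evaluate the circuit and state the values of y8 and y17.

y1 = in1 NAND in2 = True NAND False = True
y2 = in2 NAND y1 = False NAND True = True
y4 = in5 NAND in4 = True NAND False = True
y5 = NOT in4 = NOT False = True
y6 = in2 NAND y4 = False NAND True = True
y8 = y6 OR y1 = True OR True = True
y11 = in2 NAND y8 = False NAND True = True
y12 = y11 NAND y2 = True NAND True = False
y13 = y4 AND y12 = True AND False = False
y15 = NOT y5 = NOT True = False
y17 = y15 NAND y13 = False NAND False = True

y8 = True, y17 = True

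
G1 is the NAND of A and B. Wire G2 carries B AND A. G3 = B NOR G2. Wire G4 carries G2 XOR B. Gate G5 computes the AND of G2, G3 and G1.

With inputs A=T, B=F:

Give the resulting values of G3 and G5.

G1 = A NAND B = T NAND F = T
G2 = B AND A = F AND T = F
G3 = B NOR G2 = F NOR F = T
G5 = G2 AND G3 AND G1 = F AND T AND T = F

G3 = T, G5 = F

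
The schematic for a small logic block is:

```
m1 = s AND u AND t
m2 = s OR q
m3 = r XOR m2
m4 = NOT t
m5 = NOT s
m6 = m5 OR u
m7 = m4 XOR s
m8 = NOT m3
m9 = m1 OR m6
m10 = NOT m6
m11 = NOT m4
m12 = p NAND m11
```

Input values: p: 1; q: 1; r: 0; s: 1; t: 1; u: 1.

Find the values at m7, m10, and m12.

m7 = 1, m10 = 0, m12 = 0

m4 = NOT t = NOT 1 = 0
m5 = NOT s = NOT 1 = 0
m6 = m5 OR u = 0 OR 1 = 1
m7 = m4 XOR s = 0 XOR 1 = 1
m10 = NOT m6 = NOT 1 = 0
m11 = NOT m4 = NOT 0 = 1
m12 = p NAND m11 = 1 NAND 1 = 0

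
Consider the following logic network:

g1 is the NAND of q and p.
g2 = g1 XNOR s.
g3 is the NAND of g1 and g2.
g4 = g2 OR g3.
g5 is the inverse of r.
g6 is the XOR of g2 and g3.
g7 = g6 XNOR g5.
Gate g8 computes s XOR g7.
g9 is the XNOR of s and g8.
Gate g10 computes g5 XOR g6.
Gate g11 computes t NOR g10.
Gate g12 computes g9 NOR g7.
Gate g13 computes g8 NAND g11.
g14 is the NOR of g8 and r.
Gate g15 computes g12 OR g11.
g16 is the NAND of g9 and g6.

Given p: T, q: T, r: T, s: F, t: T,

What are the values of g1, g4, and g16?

g1 = q NAND p = T NAND T = F
g2 = g1 XNOR s = F XNOR F = T
g3 = g1 NAND g2 = F NAND T = T
g4 = g2 OR g3 = T OR T = T
g5 = NOT r = NOT T = F
g6 = g2 XOR g3 = T XOR T = F
g7 = g6 XNOR g5 = F XNOR F = T
g8 = s XOR g7 = F XOR T = T
g9 = s XNOR g8 = F XNOR T = F
g16 = g9 NAND g6 = F NAND F = T

g1 = F, g4 = T, g16 = T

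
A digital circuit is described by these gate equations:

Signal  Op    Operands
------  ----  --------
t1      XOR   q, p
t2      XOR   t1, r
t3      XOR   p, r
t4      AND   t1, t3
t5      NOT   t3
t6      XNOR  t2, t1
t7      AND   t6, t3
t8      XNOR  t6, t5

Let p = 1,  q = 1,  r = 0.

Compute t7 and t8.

t1 = q XOR p = 1 XOR 1 = 0
t2 = t1 XOR r = 0 XOR 0 = 0
t3 = p XOR r = 1 XOR 0 = 1
t5 = NOT t3 = NOT 1 = 0
t6 = t2 XNOR t1 = 0 XNOR 0 = 1
t7 = t6 AND t3 = 1 AND 1 = 1
t8 = t6 XNOR t5 = 1 XNOR 0 = 0

t7 = 1, t8 = 0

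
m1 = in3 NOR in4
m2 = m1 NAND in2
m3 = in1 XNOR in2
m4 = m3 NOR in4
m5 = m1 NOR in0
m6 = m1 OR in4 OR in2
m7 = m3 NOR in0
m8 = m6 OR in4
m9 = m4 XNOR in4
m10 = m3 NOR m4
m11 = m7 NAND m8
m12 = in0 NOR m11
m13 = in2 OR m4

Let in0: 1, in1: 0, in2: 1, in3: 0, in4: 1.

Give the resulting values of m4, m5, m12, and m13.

m4 = 0, m5 = 0, m12 = 0, m13 = 1

m1 = in3 NOR in4 = 0 NOR 1 = 0
m3 = in1 XNOR in2 = 0 XNOR 1 = 0
m4 = m3 NOR in4 = 0 NOR 1 = 0
m5 = m1 NOR in0 = 0 NOR 1 = 0
m6 = m1 OR in4 OR in2 = 0 OR 1 OR 1 = 1
m7 = m3 NOR in0 = 0 NOR 1 = 0
m8 = m6 OR in4 = 1 OR 1 = 1
m11 = m7 NAND m8 = 0 NAND 1 = 1
m12 = in0 NOR m11 = 1 NOR 1 = 0
m13 = in2 OR m4 = 1 OR 0 = 1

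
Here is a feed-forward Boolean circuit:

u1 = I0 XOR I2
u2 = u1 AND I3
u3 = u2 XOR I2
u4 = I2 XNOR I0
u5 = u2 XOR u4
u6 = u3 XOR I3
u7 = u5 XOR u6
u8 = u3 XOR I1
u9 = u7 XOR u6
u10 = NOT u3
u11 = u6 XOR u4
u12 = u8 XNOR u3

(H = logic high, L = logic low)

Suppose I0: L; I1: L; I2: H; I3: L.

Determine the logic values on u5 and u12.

u1 = I0 XOR I2 = L XOR H = H
u2 = u1 AND I3 = H AND L = L
u3 = u2 XOR I2 = L XOR H = H
u4 = I2 XNOR I0 = H XNOR L = L
u5 = u2 XOR u4 = L XOR L = L
u8 = u3 XOR I1 = H XOR L = H
u12 = u8 XNOR u3 = H XNOR H = H

u5 = L; u12 = H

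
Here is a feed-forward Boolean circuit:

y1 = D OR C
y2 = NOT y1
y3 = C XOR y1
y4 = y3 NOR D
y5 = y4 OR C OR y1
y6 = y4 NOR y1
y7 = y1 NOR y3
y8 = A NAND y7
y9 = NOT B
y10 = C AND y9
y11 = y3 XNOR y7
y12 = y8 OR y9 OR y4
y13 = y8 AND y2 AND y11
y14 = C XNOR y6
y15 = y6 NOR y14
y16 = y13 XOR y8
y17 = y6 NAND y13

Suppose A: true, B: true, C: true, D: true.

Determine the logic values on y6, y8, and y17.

y6 = false, y8 = true, y17 = true

y1 = D OR C = true OR true = true
y2 = NOT y1 = NOT true = false
y3 = C XOR y1 = true XOR true = false
y4 = y3 NOR D = false NOR true = false
y6 = y4 NOR y1 = false NOR true = false
y7 = y1 NOR y3 = true NOR false = false
y8 = A NAND y7 = true NAND false = true
y11 = y3 XNOR y7 = false XNOR false = true
y13 = y8 AND y2 AND y11 = true AND false AND true = false
y17 = y6 NAND y13 = false NAND false = true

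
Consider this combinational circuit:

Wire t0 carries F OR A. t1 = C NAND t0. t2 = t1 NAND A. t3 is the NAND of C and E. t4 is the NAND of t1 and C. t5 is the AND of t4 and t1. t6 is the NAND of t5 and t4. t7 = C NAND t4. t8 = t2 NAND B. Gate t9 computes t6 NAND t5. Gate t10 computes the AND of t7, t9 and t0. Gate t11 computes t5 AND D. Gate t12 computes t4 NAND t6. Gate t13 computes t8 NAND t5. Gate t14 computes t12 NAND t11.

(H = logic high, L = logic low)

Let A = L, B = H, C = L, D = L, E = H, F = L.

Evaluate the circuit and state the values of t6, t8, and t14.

t0 = F OR A = L OR L = L
t1 = C NAND t0 = L NAND L = H
t2 = t1 NAND A = H NAND L = H
t4 = t1 NAND C = H NAND L = H
t5 = t4 AND t1 = H AND H = H
t6 = t5 NAND t4 = H NAND H = L
t8 = t2 NAND B = H NAND H = L
t11 = t5 AND D = H AND L = L
t12 = t4 NAND t6 = H NAND L = H
t14 = t12 NAND t11 = H NAND L = H

t6 = L  t8 = L  t14 = H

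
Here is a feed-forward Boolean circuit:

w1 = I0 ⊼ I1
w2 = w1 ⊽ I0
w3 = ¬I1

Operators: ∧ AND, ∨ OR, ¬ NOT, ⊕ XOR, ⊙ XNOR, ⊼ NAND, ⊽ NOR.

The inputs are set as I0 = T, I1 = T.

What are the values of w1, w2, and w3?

w1 = I0 NAND I1 = T NAND T = F
w2 = w1 NOR I0 = F NOR T = F
w3 = NOT I1 = NOT T = F

w1 = F, w2 = F, w3 = F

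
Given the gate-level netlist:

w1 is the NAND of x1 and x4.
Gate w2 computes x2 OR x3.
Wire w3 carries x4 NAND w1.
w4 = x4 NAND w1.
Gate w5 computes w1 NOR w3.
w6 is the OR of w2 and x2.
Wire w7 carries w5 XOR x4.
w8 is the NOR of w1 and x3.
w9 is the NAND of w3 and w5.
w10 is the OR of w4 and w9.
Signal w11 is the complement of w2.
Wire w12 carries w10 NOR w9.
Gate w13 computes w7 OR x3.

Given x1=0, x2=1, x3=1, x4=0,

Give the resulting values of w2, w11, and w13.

w2 = 1; w11 = 0; w13 = 1

w1 = x1 NAND x4 = 0 NAND 0 = 1
w2 = x2 OR x3 = 1 OR 1 = 1
w3 = x4 NAND w1 = 0 NAND 1 = 1
w5 = w1 NOR w3 = 1 NOR 1 = 0
w7 = w5 XOR x4 = 0 XOR 0 = 0
w11 = NOT w2 = NOT 1 = 0
w13 = w7 OR x3 = 0 OR 1 = 1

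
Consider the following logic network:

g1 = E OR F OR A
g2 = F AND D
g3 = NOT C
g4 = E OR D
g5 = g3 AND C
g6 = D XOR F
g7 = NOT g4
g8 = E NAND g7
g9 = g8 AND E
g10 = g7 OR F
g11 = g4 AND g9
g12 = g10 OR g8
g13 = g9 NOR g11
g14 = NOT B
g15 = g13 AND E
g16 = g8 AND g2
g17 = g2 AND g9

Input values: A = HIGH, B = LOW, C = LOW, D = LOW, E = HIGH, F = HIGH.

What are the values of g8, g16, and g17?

g8 = HIGH, g16 = LOW, g17 = LOW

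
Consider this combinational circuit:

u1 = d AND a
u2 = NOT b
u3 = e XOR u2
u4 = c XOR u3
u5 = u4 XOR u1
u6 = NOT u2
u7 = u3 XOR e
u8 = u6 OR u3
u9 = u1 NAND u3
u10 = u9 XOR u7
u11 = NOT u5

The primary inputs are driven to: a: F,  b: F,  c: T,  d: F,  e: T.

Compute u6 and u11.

u6 = F, u11 = F

u1 = d AND a = F AND F = F
u2 = NOT b = NOT F = T
u3 = e XOR u2 = T XOR T = F
u4 = c XOR u3 = T XOR F = T
u5 = u4 XOR u1 = T XOR F = T
u6 = NOT u2 = NOT T = F
u11 = NOT u5 = NOT T = F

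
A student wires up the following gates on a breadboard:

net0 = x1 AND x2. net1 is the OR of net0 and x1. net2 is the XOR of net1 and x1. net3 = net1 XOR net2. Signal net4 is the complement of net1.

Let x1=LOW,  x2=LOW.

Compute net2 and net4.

net2 = LOW, net4 = HIGH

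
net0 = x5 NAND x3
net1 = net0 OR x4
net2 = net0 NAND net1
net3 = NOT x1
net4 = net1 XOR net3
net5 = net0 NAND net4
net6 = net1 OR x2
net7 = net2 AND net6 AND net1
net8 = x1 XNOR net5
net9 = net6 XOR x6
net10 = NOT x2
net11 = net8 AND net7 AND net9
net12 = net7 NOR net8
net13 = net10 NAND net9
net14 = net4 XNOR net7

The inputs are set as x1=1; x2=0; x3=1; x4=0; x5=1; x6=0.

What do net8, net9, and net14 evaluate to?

net8 = 1  net9 = 0  net14 = 1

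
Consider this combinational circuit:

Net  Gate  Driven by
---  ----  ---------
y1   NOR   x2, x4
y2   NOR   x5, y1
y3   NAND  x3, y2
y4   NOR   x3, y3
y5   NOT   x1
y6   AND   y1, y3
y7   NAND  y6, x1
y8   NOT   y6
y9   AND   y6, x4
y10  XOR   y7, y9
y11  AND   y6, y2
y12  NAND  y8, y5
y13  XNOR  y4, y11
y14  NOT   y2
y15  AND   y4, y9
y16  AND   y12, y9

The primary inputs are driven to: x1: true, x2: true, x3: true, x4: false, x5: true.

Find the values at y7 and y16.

y7 = true; y16 = false

y1 = x2 NOR x4 = true NOR false = false
y2 = x5 NOR y1 = true NOR false = false
y3 = x3 NAND y2 = true NAND false = true
y5 = NOT x1 = NOT true = false
y6 = y1 AND y3 = false AND true = false
y7 = y6 NAND x1 = false NAND true = true
y8 = NOT y6 = NOT false = true
y9 = y6 AND x4 = false AND false = false
y12 = y8 NAND y5 = true NAND false = true
y16 = y12 AND y9 = true AND false = false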